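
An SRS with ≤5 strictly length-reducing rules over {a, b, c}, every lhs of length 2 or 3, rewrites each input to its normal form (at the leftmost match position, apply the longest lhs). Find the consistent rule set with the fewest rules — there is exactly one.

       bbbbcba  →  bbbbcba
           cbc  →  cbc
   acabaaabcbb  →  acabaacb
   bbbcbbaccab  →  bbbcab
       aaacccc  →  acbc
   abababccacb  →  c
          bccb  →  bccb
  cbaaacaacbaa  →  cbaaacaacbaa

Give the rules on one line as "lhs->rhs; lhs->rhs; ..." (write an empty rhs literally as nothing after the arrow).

  | bbbbcba
  | cbc
  | acabaaabcbb => acabaacbbb => acabaacb
  | bbbcbbaccab => bbbcaccab => bbbcab

abc->cb; acc->b; cac->; cbb->c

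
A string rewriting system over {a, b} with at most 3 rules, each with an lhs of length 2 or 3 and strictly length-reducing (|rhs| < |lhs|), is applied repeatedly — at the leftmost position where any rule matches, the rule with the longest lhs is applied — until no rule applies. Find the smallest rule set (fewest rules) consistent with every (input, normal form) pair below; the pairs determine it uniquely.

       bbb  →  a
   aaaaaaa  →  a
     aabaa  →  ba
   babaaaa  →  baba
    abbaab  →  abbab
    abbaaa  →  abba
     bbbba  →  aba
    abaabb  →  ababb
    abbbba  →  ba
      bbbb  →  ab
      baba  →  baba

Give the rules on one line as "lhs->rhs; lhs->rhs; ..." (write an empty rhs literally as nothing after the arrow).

aa->; baa->ba; bbb->a

  | bbb => a
  | aaaaaaa => aaaaa => aaa => a
  | aabaa => baa => ba
  | babaaaa => babaaa => babaa => baba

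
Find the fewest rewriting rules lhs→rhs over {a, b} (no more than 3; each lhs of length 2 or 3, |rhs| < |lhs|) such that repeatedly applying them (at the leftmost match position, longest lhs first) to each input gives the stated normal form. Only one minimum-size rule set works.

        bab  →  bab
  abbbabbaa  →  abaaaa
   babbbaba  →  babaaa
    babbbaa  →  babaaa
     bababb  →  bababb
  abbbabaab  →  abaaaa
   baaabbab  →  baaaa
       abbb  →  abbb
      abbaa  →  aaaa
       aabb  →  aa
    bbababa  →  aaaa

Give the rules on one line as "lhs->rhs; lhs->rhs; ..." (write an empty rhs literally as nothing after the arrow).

aab->aa; bba->aa

  | bab
  | abbbabbaa => abaabbaa => abaabaa => abaaaa
  | babbbaba => babaaba => babaaa
  | babbbaa => babaaa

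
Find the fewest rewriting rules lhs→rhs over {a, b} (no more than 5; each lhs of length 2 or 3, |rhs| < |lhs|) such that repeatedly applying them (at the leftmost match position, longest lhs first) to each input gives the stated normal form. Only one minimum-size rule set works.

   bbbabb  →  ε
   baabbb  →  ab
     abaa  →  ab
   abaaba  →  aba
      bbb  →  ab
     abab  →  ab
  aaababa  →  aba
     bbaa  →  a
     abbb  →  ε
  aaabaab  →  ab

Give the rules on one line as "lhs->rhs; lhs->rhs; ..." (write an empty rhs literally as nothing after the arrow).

aa->; aab->; bab->b; bb->a

  | bbbabb => ababb => abb => aa => ε
  | baabbb => bbb => ab
  | abaa => ab
  | abaaba => aba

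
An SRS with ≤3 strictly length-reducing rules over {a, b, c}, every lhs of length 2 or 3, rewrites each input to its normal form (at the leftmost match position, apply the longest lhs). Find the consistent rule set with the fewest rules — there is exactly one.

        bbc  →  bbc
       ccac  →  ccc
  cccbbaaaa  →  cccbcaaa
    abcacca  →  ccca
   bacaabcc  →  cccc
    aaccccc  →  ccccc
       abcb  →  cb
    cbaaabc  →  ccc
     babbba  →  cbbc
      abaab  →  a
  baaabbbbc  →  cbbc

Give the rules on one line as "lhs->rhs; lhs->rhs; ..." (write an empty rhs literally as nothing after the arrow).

  | bbc
  | ccac => ccc
  | cccbbaaaa => cccbcaaa
  | abcacca => cacca => ccca

ab->; ac->c; ba->c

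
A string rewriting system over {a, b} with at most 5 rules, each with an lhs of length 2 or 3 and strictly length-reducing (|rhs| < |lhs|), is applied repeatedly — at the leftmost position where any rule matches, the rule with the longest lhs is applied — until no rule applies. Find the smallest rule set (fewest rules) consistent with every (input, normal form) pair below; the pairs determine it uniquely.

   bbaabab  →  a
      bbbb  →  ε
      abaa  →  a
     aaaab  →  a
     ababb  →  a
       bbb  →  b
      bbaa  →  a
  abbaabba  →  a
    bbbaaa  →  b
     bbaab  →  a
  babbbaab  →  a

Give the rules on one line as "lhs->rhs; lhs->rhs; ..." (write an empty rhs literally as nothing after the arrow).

  | bbaabab => aabab => abab => aab => ab => a
  | bbbb => bb => ε
  | abaa => aaa => aa => a
  | aaaab => aaab => aab => ab => a

aa->a; ab->a; ba->b; bb->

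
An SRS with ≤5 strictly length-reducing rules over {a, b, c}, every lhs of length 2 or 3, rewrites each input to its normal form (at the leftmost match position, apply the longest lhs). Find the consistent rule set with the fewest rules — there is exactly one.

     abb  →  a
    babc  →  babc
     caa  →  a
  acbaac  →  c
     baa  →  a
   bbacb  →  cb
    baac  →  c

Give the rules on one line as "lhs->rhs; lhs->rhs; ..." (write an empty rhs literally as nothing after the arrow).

ac->c; baa->a; bb->; ca->

  | abb => a
  | babc
  | caa => a
  | acbaac => cbaac => cac => c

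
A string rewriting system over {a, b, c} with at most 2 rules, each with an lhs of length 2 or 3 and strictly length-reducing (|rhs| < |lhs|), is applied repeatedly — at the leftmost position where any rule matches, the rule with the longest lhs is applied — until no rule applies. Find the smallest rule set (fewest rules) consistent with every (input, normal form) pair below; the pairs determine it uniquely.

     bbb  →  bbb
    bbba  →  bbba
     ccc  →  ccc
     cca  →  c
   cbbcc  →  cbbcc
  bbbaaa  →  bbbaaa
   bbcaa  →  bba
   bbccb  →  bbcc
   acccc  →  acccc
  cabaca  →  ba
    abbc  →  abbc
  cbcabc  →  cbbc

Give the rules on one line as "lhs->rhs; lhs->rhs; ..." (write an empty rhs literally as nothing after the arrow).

  | bbb
  | bbba
  | ccc
  | cca => c

ca->; ccb->cc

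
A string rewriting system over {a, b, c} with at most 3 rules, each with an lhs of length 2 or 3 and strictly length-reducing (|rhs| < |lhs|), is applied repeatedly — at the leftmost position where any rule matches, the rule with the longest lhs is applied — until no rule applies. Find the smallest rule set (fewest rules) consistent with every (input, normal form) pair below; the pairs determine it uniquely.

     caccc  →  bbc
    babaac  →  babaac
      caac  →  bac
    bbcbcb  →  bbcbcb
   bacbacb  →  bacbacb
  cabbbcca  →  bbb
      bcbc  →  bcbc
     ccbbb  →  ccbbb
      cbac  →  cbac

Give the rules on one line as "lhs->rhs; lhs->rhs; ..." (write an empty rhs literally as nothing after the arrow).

  | caccc => bccc => bbc
  | babaac
  | caac => bac
  | bbcbcb

bba->; bcc->bb; ca->b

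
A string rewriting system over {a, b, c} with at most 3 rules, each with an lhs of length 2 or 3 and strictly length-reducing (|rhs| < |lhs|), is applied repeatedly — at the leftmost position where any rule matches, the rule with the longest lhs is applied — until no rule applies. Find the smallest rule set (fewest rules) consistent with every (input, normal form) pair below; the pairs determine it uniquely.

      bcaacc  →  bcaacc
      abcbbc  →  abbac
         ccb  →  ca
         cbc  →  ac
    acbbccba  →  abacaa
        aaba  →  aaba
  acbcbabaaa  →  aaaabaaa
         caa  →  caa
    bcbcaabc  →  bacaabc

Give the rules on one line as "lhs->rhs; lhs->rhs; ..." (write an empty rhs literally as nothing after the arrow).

cb->a; cbb->ba

  | bcaacc
  | abcbbc => abbac
  | ccb => ca
  | cbc => ac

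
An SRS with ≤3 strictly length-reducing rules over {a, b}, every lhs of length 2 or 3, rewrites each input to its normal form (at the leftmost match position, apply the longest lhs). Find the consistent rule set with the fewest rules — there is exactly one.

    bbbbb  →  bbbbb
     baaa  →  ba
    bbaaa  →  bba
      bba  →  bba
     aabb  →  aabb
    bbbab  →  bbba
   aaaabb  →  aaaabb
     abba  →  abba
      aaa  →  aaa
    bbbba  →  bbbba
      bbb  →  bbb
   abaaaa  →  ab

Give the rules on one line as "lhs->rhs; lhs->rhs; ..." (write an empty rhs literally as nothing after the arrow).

baa->b; bab->ba

  | bbbbb
  | baaa => ba
  | bbaaa => bba
  | bba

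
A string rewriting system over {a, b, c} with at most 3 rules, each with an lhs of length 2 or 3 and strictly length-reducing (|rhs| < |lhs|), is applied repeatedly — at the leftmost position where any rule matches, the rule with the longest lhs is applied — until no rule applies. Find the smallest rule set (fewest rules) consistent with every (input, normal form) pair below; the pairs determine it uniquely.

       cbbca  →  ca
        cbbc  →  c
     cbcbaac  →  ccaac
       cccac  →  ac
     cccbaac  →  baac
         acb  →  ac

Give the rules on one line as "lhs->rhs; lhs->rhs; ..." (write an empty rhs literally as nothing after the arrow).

  | cbbca => ca
  | cbbc => c
  | cbcbaac => ccbaac => ccaac
  | cccac => ac

cb->c; cbb->; ccc->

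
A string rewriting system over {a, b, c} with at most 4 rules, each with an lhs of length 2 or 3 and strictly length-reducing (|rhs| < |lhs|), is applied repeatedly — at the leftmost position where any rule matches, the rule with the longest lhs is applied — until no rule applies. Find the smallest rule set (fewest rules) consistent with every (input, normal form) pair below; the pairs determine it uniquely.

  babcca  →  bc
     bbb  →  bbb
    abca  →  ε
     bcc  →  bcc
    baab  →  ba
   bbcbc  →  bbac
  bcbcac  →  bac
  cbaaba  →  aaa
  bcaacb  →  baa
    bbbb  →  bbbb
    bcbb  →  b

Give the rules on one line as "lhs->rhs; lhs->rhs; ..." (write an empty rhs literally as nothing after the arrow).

ab->; ca->; cb->a

  | babcca => bcca => bc
  | bbb
  | abca => ca => ε
  | bcc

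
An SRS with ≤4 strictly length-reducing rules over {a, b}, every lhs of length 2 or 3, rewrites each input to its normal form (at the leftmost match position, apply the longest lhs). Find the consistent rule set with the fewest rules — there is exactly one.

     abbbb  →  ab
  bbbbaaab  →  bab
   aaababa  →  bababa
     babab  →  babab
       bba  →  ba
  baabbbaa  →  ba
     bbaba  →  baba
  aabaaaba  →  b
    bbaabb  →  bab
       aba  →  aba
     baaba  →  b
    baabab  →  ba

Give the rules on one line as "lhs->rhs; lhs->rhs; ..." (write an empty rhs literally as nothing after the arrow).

  | abbbb => abbb => abb => ab
  | bbbbaaab => bbbaaab => bbaaab => baaab => aaab => bab
  | aaababa => bababa
  | babab

aa->b; aab->ba; baa->aa; bb->b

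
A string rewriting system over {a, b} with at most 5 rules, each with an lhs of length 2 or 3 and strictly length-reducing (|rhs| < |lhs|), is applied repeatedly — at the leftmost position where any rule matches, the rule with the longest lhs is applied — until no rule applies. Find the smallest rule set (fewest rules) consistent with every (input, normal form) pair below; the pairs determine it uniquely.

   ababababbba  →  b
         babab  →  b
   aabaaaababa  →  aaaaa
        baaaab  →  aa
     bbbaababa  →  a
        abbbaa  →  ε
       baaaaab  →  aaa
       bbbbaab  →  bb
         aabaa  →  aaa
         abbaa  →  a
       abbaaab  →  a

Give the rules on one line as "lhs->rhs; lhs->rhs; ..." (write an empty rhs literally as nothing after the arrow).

ab->; ba->; bab->bb; bbb->b

  | ababababbba => abababbba => ababbba => abbba => bba => b
  | babab => bbab => bbb => b
  | aabaaaababa => aaaaababa => aaaaaba => aaaaa
  | baaaab => aaab => aa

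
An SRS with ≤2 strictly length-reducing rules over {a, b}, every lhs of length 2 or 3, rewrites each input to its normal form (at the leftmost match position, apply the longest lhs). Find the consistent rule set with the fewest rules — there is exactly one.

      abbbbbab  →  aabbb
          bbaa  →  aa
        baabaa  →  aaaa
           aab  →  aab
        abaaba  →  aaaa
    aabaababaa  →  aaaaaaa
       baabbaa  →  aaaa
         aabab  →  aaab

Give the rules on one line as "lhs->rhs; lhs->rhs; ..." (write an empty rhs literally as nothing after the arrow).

ba->a; bba->ab

  | abbbbbab => abbbabb => ababbb => aabbb
  | bbaa => aba => aa
  | baabaa => aabaa => aaaa
  | aab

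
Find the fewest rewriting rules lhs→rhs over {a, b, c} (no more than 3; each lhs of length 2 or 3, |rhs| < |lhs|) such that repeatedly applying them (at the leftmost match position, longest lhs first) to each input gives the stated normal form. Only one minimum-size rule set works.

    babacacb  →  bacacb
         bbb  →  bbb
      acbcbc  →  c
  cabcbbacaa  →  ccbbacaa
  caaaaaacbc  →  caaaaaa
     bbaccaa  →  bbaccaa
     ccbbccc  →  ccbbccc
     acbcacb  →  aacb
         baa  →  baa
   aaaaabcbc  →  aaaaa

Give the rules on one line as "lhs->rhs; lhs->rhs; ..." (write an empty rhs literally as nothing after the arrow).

aab->aa; ab->; cbc->

  | babacacb => bacacb
  | bbb
  | acbcbc => abc => c
  | cabcbbacaa => ccbbacaa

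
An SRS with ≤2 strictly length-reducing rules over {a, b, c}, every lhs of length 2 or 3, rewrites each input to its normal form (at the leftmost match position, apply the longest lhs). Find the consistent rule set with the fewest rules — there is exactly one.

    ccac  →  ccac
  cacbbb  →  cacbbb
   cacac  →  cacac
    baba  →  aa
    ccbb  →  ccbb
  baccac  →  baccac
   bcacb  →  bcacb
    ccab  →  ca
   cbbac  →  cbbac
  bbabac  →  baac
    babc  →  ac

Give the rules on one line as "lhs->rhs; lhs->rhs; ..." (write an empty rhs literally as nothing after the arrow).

bab->a; cab->a

  | ccac
  | cacbbb
  | cacac
  | baba => aa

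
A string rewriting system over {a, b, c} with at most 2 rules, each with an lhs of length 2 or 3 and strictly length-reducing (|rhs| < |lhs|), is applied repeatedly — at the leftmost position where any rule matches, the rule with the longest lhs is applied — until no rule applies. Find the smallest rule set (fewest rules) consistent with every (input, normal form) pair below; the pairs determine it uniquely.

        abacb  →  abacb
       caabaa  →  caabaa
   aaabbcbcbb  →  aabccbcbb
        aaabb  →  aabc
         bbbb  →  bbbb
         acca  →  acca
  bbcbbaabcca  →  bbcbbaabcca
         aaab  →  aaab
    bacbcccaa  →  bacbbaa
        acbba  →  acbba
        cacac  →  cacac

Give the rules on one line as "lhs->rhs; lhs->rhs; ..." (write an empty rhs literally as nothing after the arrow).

  | abacb
  | caabaa
  | aaabbcbcbb => aabccbcbb
  | aaabb => aabc

abb->bc; ccc->b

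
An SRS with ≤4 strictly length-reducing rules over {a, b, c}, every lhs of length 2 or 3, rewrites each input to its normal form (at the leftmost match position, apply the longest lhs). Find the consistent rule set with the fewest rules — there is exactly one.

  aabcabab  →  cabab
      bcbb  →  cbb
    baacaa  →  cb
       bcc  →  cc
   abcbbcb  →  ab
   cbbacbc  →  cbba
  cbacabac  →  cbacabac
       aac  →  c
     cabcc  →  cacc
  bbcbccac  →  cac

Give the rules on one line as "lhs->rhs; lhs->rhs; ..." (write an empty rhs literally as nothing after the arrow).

aa->b; bc->c; cbc->

  | aabcabab => bbcabab => bcabab => cabab
  | bcbb => cbb
  | baacaa => bbcaa => bcaa => caa => cb
  | bcc => cc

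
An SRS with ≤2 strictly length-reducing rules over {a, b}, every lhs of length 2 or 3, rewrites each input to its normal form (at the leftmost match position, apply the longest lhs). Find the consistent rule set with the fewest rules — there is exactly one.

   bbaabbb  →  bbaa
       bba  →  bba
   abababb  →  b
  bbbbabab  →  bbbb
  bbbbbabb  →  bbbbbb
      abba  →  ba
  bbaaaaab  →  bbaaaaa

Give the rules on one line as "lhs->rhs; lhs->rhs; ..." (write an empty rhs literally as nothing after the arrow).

aab->aa; ab->

  | bbaabbb => bbaabb => bbaab => bbaa
  | bba
  | abababb => ababb => abb => b
  | bbbbabab => bbbbab => bbbb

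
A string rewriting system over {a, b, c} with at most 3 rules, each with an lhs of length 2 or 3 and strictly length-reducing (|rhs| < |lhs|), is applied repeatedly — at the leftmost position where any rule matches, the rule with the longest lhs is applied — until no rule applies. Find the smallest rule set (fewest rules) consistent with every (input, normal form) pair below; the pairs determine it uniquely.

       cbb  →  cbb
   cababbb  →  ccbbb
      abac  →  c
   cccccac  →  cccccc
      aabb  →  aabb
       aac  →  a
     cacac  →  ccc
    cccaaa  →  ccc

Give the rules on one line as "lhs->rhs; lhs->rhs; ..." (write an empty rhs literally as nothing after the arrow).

ac->; ba->c; ca->c

  | cbb
  | cababbb => cbabbb => ccbbb
  | abac => acc => c
  | cccccac => cccccc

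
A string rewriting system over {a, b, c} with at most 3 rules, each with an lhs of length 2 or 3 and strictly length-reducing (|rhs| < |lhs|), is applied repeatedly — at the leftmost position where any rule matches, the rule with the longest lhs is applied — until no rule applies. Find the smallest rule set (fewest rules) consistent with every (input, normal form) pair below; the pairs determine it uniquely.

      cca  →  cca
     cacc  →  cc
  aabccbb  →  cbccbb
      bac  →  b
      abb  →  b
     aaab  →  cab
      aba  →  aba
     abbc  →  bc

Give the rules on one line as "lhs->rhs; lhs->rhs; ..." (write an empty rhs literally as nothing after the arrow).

aa->c; abb->b; ac->

  | cca
  | cacc => cc
  | aabccbb => cbccbb
  | bac => b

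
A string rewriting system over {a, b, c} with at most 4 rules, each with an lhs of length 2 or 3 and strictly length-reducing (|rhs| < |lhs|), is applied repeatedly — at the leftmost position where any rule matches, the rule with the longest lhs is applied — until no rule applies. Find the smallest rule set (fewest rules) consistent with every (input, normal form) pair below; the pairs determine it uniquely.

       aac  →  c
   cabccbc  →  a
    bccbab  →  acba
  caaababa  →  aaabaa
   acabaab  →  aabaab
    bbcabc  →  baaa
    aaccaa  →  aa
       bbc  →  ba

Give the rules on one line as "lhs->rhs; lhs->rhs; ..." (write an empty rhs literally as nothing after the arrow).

  | aac => c
  | cabccbc => abccbc => aacbc => cbc => ca => a
  | bccbab => acbab => acba
  | caaababa => aaababa => aaabaa

aac->c; bab->ba; bc->a; ca->a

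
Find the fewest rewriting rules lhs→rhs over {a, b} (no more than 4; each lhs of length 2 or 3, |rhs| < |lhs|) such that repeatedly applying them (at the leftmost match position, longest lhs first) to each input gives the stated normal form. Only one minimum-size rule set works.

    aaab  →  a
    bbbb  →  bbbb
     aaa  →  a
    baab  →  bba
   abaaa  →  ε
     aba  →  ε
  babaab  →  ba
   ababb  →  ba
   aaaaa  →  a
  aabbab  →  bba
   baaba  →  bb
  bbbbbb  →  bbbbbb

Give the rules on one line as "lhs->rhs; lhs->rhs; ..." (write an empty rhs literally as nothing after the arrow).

aa->; aab->ba; ab->a

  | aaab => ab => a
  | bbbb
  | aaa => a
  | baab => bba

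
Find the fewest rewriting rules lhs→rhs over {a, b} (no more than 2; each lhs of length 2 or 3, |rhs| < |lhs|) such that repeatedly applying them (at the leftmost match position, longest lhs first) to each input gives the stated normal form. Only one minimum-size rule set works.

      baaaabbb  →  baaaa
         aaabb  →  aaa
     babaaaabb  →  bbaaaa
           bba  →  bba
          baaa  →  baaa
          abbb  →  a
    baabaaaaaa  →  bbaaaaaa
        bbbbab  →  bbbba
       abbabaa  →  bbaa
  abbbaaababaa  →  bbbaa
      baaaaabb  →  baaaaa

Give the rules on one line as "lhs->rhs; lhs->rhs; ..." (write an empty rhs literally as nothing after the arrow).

ab->a; aba->ba

  | baaaabbb => baaaabb => baaaab => baaaa
  | aaabb => aaab => aaa
  | babaaaabb => bbaaaabb => bbaaaab => bbaaaa
  | bba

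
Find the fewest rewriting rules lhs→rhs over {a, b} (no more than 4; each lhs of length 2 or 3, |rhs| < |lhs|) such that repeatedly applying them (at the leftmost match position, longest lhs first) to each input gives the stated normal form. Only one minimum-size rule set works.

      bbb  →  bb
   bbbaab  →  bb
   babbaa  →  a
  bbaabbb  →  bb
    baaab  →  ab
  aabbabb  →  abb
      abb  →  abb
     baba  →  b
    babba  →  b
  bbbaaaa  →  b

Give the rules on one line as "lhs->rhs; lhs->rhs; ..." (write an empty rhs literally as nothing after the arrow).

  | bbb => bb
  | bbbaab => bbaab => baab => aab => bb
  | babbaa => abbaa => abaa => aaa => ba => a
  | bbaabbb => baabbb => aabbb => bbbb => bbb => bb

aa->b; ba->a; bbb->bb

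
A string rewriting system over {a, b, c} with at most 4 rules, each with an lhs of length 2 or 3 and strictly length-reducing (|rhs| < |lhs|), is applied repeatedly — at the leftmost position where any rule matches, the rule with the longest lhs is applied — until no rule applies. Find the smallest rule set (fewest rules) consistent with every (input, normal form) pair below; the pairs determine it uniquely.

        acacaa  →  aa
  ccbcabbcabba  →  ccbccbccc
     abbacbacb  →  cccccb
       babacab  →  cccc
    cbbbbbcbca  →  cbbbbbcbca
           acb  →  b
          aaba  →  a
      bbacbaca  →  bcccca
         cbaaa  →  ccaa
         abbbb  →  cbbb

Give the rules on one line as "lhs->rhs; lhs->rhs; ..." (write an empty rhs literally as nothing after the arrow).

  | acacaa => acaa => aa
  | ccbcabbcabba => ccbccbcabba => ccbccbccba => ccbccbccc
  | abbacbacb => cbacbacb => cccbacb => cccccb
  | babacab => cbacab => cccab => cccc

ab->c; ac->; ba->c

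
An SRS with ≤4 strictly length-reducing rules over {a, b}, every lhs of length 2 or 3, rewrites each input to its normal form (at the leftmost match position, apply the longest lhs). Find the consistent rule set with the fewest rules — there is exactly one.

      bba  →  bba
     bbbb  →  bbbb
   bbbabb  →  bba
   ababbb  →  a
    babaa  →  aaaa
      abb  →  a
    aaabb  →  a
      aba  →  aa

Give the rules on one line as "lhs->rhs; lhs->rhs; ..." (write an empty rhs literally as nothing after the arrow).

aab->a; ab->a; bab->aa

  | bba
  | bbbb
  | bbbabb => bbaab => bba
  | ababbb => aabbb => abb => ab => a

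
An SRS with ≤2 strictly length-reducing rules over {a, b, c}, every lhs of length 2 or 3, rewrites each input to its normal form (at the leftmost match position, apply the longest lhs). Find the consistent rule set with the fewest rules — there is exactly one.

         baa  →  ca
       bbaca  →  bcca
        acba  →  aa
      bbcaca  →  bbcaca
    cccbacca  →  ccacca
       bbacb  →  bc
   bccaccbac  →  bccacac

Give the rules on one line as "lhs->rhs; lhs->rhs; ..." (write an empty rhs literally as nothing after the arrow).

ba->c; cb->

  | baa => ca
  | bbaca => bcca
  | acba => aa
  | bbcaca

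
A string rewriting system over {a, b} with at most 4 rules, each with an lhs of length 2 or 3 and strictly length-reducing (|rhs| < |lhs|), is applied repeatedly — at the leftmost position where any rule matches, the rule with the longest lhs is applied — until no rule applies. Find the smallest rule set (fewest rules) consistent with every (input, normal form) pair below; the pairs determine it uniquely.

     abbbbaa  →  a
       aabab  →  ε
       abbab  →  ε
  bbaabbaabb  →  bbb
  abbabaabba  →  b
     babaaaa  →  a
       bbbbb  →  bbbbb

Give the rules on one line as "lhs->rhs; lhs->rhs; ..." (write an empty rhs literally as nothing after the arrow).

aa->b; ab->; abb->; bba->ab

  | abbbbaa => bbaa => aba => a
  | aabab => bbab => abb => ε
  | abbab => ab => ε
  | bbaabbaabb => ababbaabb => abbaabb => aabb => bbb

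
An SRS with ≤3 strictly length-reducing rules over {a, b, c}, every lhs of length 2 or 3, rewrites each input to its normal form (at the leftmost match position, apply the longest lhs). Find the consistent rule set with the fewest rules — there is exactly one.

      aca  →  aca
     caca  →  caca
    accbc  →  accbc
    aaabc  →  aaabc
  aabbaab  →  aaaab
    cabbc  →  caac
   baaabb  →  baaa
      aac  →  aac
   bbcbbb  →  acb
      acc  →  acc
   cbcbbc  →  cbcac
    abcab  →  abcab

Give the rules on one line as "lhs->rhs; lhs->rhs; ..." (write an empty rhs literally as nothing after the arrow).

bb->; bbc->ac

  | aca
  | caca
  | accbc
  | aaabc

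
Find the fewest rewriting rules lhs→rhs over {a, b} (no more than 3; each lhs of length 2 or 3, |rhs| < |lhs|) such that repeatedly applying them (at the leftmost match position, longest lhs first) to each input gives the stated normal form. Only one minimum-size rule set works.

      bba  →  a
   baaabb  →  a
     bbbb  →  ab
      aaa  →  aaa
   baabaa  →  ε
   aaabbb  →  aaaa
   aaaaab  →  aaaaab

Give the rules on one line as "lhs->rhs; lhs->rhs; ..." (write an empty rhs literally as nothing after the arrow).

  | bba => a
  | baaabb => abb => a
  | bbbb => ab
  | aaa

baa->; bb->; bbb->a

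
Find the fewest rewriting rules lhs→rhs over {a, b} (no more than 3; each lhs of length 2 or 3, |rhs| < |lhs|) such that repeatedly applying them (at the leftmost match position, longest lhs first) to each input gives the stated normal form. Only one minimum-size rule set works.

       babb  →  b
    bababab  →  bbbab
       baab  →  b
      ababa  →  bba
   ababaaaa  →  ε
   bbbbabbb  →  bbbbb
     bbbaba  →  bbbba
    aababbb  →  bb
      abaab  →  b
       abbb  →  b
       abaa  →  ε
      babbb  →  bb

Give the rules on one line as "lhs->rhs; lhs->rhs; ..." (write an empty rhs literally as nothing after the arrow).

  | babb => b
  | bababab => bbabab => bbbab
  | baab => b
  | ababa => baba => bba

aba->ba; abb->; baa->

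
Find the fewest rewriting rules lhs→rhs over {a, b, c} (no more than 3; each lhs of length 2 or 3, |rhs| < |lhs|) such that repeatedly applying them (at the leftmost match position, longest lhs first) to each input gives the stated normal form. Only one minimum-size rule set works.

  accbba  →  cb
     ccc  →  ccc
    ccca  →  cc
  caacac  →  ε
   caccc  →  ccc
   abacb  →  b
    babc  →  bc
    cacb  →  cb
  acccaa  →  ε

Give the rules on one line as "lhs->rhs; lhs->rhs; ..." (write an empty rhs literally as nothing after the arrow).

  | accbba => cbba => cb
  | ccc
  | ccca => cc
  | caacac => acac => ac => ε

ac->; ba->; ca->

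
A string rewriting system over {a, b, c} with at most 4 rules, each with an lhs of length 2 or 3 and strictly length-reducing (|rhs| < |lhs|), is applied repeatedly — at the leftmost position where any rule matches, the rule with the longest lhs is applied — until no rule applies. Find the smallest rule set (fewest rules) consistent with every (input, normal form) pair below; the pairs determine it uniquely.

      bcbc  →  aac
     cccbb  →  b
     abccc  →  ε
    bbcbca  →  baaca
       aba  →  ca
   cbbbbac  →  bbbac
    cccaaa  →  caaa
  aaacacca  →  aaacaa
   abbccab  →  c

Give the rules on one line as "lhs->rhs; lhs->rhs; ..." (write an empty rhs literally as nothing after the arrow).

ab->c; bcb->aa; cb->; cc->

  | bcbc => aac
  | cccbb => cbb => b
  | abccc => cccc => cc => ε
  | bbcbca => baaca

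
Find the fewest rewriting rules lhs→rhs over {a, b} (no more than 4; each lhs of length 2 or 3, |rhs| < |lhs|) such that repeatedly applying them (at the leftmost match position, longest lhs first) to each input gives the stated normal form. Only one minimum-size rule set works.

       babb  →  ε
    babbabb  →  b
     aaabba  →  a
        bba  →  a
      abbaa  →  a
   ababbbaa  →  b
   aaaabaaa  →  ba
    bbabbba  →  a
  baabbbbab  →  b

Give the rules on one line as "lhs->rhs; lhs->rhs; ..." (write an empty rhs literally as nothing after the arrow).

  | babb => bb => ε
  | babbabb => bbabb => abb => b
  | aaabba => babba => bba => a
  | bba => a

aa->b; ab->; baa->a; bb->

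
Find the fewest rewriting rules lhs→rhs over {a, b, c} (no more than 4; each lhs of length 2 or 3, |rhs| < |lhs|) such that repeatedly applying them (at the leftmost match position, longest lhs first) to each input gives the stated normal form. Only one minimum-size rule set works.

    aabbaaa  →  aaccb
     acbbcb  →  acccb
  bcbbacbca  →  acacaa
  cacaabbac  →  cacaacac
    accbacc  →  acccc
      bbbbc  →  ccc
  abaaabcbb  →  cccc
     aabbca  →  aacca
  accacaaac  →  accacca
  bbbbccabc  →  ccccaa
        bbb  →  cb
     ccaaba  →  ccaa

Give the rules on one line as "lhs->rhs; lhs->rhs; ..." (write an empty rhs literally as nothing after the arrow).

  | aabbaaa => aacaaa => aaccb
  | acbbcb => acccb
  | bcbbacbca => abbacbca => acacbca => acacaa
  | cacaabbac => cacaacac

aaa->cb; ba->; bb->c; bc->a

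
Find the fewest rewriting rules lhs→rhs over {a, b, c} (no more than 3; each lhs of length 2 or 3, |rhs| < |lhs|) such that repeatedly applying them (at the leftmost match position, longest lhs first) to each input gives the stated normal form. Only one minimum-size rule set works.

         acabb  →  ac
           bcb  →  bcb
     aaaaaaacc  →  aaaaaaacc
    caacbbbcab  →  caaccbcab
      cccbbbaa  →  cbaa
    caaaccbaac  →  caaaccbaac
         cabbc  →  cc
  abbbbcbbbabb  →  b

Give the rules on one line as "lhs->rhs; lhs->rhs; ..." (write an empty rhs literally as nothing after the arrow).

  | acabb => ac
  | bcb
  | aaaaaaacc
  | caacbbbcab => caaccbcab

abb->; bb->c; ccc->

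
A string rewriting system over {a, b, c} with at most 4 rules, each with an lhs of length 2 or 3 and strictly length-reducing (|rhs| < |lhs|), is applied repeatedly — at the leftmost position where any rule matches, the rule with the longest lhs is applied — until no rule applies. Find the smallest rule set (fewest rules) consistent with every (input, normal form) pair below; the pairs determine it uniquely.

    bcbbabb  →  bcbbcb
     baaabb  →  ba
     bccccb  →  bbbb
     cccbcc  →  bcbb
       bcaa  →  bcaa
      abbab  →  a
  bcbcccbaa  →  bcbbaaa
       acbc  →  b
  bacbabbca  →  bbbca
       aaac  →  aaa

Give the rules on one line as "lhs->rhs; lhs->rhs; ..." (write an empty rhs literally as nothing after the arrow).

  | bcbbabb => bcbbcb
  | baaabb => baacb => baab => bac => ba
  | bccccb => bbccb => bbbb
  | cccbcc => bcbcc => bcbb

ab->c; ac->a; cba->aa; cc->b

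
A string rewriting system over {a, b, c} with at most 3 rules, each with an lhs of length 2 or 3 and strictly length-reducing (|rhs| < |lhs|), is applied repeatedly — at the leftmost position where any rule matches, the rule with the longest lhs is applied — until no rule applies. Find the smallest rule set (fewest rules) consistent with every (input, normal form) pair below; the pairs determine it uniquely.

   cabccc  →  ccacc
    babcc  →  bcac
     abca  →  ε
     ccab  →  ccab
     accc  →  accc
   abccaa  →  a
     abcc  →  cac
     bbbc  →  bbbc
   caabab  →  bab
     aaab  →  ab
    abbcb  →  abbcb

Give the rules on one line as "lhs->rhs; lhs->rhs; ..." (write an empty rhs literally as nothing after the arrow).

aa->; abc->ca; caa->aa

  | cabccc => ccacc
  | babcc => bcac
  | abca => caa => aa => ε
  | ccab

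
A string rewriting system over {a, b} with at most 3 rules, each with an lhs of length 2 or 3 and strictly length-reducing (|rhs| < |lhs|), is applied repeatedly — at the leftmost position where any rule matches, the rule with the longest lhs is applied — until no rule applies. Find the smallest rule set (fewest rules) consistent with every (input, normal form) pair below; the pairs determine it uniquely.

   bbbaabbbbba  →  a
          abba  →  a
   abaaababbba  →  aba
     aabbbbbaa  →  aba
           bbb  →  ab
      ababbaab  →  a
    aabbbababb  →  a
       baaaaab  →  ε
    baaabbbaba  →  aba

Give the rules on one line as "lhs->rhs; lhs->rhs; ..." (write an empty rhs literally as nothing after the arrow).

aa->a; bab->; bb->a

  | bbbaabbbbba => abaabbbbba => ababbbbba => abbbba => aabba => abba => aaa => aa => a
  | abba => aaa => aa => a
  | abaaababbba => abaababbba => abababbba => aabbba => abbba => aaba => aba
  | aabbbbbaa => abbbbbaa => aabbbaa => abbbaa => aabaa => abaa => aba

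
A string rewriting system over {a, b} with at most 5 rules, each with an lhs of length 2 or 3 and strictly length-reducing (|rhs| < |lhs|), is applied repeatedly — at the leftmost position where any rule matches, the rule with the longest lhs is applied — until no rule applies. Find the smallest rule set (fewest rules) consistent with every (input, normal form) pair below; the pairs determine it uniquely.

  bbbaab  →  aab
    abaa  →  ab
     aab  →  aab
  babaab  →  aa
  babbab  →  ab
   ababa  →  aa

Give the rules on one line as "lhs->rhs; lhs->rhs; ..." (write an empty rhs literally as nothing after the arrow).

aaa->a; abb->a; ba->b; bbb->aa

  | bbbaab => aaaab => aab
  | abaa => aba => ab
  | aab
  | babaab => bbaab => bbab => bbb => aa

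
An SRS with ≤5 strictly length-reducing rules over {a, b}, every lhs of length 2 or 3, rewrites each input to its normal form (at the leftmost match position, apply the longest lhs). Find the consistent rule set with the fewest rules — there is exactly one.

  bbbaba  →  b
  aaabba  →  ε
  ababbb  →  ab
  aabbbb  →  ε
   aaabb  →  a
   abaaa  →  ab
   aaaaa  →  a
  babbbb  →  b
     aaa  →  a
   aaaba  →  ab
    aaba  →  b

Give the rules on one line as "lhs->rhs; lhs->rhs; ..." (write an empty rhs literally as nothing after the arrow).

  | bbbaba => baba => baa => ba => b
  | aaabba => abba => aa => ε
  | ababbb => ababb => abab => aba => ab
  | aabbbb => bbbb => bb => ε

aa->; ba->b; bab->ba; bb->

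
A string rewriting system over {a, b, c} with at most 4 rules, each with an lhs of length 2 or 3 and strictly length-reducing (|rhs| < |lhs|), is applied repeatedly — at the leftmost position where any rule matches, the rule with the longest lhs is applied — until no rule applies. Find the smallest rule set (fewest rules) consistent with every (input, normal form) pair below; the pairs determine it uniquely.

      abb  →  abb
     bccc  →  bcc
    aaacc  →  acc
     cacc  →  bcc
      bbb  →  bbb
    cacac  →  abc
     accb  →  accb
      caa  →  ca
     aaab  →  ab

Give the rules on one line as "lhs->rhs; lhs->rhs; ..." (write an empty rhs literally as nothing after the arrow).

aa->a; bca->ab; cac->bc; ccc->cc

  | abb
  | bccc => bcc
  | aaacc => aacc => acc
  | cacc => bcc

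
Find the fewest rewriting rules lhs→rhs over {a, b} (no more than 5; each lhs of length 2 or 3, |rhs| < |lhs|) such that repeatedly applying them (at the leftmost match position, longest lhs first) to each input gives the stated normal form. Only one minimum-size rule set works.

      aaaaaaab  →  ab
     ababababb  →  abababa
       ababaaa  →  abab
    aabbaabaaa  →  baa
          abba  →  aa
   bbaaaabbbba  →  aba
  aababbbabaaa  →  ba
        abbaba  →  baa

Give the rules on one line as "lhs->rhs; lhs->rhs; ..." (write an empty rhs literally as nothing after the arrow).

aaa->; aab->ba; bb->; bbb->

  | aaaaaaab => aaaab => ab
  | ababababb => abababa
  | ababaaa => abab
  | aabbaabaaa => babaabaaa => babbaaaa => baaaaa => baa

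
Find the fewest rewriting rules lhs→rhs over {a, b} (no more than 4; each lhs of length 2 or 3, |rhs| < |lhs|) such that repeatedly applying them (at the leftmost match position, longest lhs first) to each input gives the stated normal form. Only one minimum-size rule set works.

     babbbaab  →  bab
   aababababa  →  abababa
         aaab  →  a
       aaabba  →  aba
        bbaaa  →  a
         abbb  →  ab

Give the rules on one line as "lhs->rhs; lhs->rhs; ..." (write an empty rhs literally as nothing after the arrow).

  | babbbaab => babbaab => babaab => bab
  | aababababa => abababa
  | aaab => a
  | aaabba => aba

aab->; baa->; bb->b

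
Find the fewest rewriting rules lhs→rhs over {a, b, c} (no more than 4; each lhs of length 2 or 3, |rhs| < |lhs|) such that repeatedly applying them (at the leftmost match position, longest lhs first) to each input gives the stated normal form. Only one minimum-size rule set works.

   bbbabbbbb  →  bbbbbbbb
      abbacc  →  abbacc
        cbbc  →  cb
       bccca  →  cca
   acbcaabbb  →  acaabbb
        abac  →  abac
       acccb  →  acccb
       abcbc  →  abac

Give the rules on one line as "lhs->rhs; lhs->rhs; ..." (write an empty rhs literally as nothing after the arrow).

  | bbbabbbbb => bbbbbbbb
  | abbacc
  | cbbc => cb
  | bccca => cca

bab->bb; bc->; bcb->ba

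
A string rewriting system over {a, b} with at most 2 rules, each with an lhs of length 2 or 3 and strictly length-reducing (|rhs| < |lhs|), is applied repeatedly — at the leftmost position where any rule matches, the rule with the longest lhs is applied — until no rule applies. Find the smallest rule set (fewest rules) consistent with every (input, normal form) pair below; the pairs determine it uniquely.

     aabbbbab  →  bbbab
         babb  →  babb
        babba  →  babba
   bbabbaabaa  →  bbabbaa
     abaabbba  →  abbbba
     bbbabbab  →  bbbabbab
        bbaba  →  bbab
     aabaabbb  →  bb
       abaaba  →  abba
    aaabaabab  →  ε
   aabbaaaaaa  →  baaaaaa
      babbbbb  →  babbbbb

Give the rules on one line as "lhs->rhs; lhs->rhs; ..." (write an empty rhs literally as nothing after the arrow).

aab->; aba->ab

  | aabbbbab => bbbab
  | babb
  | babba
  | bbabbaabaa => bbabbaa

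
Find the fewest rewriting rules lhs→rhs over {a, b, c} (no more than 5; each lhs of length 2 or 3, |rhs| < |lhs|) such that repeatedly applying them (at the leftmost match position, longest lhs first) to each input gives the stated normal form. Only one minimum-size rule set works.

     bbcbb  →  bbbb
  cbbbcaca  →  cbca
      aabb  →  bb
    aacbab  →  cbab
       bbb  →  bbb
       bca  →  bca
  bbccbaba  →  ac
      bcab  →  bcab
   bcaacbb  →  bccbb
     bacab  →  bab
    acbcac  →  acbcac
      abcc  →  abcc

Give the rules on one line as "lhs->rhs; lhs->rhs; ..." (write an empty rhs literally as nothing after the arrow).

  | bbcbb => bbbb
  | cbbbcaca => cbbbaca => cbacca => cbca
  | aabb => bb
  | aacbab => cbab

aa->; bac->b; bba->ac; bbc->bb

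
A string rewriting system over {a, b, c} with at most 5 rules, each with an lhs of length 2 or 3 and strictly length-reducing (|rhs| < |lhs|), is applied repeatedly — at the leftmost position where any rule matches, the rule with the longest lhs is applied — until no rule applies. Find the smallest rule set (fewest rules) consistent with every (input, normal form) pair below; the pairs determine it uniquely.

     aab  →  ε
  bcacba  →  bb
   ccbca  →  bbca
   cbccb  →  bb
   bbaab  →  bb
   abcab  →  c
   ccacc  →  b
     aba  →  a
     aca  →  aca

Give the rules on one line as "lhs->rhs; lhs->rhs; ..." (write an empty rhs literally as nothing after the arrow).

aa->c; ab->; cb->; cc->b

  | aab => cb => ε
  | bcacba => bcaa => bcc => bb
  | ccbca => bbca
  | cbccb => ccb => bb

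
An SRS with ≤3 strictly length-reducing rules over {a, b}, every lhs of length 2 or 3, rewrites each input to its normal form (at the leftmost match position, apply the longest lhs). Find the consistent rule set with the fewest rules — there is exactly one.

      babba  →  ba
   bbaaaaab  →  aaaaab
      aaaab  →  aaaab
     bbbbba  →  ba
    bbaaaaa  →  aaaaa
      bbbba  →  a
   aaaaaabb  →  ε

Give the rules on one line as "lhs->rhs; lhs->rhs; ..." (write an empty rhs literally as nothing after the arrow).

abb->bb; bb->

  | babba => bbba => ba
  | bbaaaaab => aaaaab
  | aaaab
  | bbbbba => bbba => ba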